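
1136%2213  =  1136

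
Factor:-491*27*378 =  - 5011146 = - 2^1*3^6*7^1*491^1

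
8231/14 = 587 + 13/14 = 587.93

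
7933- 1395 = 6538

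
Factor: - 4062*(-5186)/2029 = 2^2*3^1  *677^1*2029^( - 1) * 2593^1 = 21065532/2029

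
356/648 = 89/162 = 0.55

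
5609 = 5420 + 189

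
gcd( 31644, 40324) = 4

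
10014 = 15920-5906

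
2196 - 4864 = -2668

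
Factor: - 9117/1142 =-2^(- 1)*3^2*571^(-1)*1013^1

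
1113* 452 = 503076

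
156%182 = 156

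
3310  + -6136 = - 2826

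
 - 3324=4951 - 8275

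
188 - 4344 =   -  4156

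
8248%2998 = 2252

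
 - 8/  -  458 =4/229 = 0.02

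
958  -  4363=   -  3405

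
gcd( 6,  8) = 2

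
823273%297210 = 228853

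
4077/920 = 4+397/920 = 4.43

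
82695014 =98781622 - 16086608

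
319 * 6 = 1914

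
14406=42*343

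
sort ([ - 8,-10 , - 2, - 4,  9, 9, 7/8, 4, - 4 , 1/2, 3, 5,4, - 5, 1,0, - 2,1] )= [ - 10, - 8, - 5, - 4, - 4, - 2,-2,0, 1/2,  7/8,1, 1, 3,4, 4, 5, 9, 9 ] 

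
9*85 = 765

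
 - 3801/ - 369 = 10 + 37/123 = 10.30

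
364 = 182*2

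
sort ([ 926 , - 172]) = [ - 172,926] 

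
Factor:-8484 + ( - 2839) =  - 11323=-13^2 *67^1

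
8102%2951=2200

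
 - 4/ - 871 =4/871 = 0.00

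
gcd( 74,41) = 1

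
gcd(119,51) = 17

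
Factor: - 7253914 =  - 2^1*1753^1*2069^1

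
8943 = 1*8943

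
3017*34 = 102578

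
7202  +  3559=10761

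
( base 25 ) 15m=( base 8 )1404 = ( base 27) 11g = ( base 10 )772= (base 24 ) 184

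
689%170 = 9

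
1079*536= 578344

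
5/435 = 1/87=0.01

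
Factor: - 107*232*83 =  -  2060392 = -  2^3 * 29^1*83^1*107^1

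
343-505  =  -162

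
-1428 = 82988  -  84416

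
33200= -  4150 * ( - 8)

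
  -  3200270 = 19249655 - 22449925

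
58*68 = 3944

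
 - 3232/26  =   - 125 +9/13 =- 124.31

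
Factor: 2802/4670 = 3^1*5^( - 1) = 3/5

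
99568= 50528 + 49040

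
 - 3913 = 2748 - 6661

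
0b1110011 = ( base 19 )61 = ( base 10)115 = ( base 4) 1303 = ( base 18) 67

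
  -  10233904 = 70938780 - 81172684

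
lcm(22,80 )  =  880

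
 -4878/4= - 1220 + 1/2 = - 1219.50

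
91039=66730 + 24309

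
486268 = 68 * 7151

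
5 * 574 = 2870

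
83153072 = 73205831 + 9947241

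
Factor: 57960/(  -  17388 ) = - 10/3 = - 2^1*3^( - 1)*5^1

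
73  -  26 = 47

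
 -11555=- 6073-5482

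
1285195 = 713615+571580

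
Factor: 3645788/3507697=2^2*103^1*8849^1 * 3507697^ ( - 1)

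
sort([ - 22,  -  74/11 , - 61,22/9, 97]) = [ - 61,- 22, - 74/11, 22/9,97]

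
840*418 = 351120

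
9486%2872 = 870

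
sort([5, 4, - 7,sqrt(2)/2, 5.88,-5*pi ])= [-5*pi ,  -  7,sqrt( 2 ) /2, 4, 5, 5.88] 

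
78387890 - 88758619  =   - 10370729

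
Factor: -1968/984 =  - 2^1 =- 2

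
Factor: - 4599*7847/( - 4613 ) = 5155479/659 = 3^2*7^1*19^1*59^1 * 73^1*659^( - 1)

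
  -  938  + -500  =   - 1438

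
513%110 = 73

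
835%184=99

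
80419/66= 1218 + 31/66= 1218.47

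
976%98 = 94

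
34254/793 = 43 + 155/793 =43.20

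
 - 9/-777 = 3/259  =  0.01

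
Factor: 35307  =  3^2*3923^1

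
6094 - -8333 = 14427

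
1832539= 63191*29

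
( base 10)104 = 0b1101000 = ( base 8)150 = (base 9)125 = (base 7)206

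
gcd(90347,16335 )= 1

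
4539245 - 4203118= 336127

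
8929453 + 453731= 9383184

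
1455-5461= - 4006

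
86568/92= 940 + 22/23  =  940.96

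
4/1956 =1/489 = 0.00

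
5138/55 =93  +  23/55  =  93.42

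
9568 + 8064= 17632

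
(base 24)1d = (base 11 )34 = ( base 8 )45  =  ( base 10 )37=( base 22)1F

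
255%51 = 0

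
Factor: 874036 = 2^2*218509^1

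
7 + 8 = 15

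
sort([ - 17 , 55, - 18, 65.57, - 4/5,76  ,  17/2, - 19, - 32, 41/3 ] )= [ - 32, - 19, - 18, - 17, - 4/5,17/2 , 41/3, 55 , 65.57,  76 ]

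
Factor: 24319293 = 3^1 * 73^1*293^1*379^1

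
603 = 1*603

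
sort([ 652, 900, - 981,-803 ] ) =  [ - 981, - 803,652, 900 ]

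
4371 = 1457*3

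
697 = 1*697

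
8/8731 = 8/8731 = 0.00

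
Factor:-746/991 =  - 2^1*373^1 * 991^ (  -  1 )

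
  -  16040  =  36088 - 52128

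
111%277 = 111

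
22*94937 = 2088614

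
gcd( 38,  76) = 38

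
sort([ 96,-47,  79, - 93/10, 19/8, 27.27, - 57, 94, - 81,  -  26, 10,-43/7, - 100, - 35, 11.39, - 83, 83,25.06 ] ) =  [ - 100, - 83, - 81, - 57 , -47 , - 35, - 26,-93/10, - 43/7,  19/8,10,11.39, 25.06 , 27.27, 79, 83, 94,96] 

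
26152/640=40 + 69/80 = 40.86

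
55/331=55/331 = 0.17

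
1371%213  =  93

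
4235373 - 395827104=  - 391591731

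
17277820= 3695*4676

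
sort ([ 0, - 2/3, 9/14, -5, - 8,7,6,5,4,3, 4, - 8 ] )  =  [ - 8, - 8,  -  5, - 2/3,0,9/14,3 , 4,4,5, 6,7 ] 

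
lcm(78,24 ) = 312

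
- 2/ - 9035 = 2/9035 = 0.00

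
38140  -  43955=  -  5815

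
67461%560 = 261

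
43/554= 43/554 = 0.08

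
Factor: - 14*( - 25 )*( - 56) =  - 2^4*5^2*7^2 = - 19600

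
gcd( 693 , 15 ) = 3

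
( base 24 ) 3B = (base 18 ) 4B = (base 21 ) 3K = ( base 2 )1010011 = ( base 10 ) 83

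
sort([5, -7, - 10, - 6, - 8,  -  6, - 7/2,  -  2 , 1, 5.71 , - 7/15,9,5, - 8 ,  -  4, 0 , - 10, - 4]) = [  -  10,-10, - 8, - 8,-7,- 6 , - 6, - 4,-4,- 7/2,  -  2,- 7/15  ,  0 , 1,5,  5 , 5.71,  9] 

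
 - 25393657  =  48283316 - 73676973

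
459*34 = 15606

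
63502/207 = 306 + 160/207 = 306.77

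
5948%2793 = 362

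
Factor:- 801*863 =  -691263 = -3^2*89^1*863^1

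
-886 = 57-943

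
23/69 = 1/3 =0.33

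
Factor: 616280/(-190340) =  - 2^1*7^1*71^1*307^( - 1) = - 994/307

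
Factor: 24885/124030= 2^( - 1)* 3^2*7^1*157^(-1 ) = 63/314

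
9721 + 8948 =18669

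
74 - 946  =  -872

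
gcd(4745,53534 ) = 13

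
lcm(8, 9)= 72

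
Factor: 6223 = 7^2*127^1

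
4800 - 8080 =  - 3280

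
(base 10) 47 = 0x2F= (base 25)1m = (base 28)1j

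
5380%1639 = 463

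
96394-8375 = 88019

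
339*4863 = 1648557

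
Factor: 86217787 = 47^1 * 1834421^1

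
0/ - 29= 0/1 =- 0.00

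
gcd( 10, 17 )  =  1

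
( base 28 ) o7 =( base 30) MJ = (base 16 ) 2A7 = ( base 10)679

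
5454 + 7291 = 12745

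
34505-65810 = -31305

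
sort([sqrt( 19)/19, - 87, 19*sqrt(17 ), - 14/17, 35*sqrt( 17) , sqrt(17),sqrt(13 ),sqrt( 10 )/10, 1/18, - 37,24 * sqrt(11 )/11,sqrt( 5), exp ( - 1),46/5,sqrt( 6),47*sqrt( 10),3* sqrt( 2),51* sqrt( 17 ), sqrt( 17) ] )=[ - 87,-37, - 14/17 , 1/18,sqrt(19 ) /19,  sqrt( 10)/10,exp(-1),sqrt( 5 ),sqrt ( 6 ), sqrt( 13 ),  sqrt(17 ),sqrt( 17 ),3 * sqrt( 2),24 * sqrt( 11)/11, 46/5,19 * sqrt(17),35*sqrt(17 ),47 * sqrt(10), 51 * sqrt ( 17 ) ] 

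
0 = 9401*0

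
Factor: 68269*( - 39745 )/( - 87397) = 2713351405/87397 = 5^1*17^( - 1)*53^( - 1)*97^( - 1)*233^1* 293^1 * 7949^1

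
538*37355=20096990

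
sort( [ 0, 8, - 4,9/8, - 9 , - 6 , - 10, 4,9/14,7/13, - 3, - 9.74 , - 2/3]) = [ - 10, - 9.74, - 9, - 6 , - 4 , - 3, - 2/3,0,7/13, 9/14,  9/8, 4, 8 ]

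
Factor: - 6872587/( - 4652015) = 5^( - 1 )*31^( - 1)*71^1*30013^( - 1) * 96797^1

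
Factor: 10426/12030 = 3^( - 1 )*5^(-1 )* 13^1 = 13/15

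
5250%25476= 5250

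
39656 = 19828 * 2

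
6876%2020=816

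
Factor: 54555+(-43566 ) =10989 = 3^3*11^1*37^1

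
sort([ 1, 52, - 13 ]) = [ - 13,1,52 ] 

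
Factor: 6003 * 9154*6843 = 2^1*3^3*23^2*29^1  *  199^1*2281^1 = 376032854466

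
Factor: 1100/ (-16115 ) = -2^2*5^1* 293^(-1) = - 20/293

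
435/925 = 87/185=0.47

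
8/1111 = 8/1111  =  0.01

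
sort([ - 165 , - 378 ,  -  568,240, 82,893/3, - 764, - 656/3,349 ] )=[ - 764, - 568, - 378,  -  656/3, - 165, 82, 240 , 893/3,349 ] 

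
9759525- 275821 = 9483704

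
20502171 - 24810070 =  - 4307899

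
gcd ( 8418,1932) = 138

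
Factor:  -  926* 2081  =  - 2^1*463^1*  2081^1 = - 1927006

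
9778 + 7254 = 17032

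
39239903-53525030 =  - 14285127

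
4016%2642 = 1374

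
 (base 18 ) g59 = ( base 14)1cd5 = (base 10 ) 5283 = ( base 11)3A73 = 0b1010010100011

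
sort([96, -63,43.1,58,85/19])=[ - 63, 85/19, 43.1 , 58,96 ]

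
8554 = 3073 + 5481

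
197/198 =197/198 = 0.99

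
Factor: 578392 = 2^3 * 197^1*367^1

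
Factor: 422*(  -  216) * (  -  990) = 90240480 =2^5*3^5*5^1*11^1*211^1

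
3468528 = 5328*651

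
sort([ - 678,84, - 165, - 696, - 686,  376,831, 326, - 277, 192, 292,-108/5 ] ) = [ - 696, - 686, - 678, - 277, - 165, - 108/5, 84,192, 292 , 326, 376,  831]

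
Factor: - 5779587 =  - 3^1*11^1*43^1*4073^1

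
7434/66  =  1239/11 =112.64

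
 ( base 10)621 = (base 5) 4441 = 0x26D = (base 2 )1001101101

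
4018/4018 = 1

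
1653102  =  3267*506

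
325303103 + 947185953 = 1272489056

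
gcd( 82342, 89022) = 2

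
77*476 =36652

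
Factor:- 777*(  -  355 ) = 275835 = 3^1*5^1*7^1*37^1*71^1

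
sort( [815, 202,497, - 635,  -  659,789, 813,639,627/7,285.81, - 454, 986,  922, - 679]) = [ - 679, - 659, - 635,  -  454,627/7, 202 , 285.81, 497, 639, 789,  813, 815, 922,986 ]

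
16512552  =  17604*938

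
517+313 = 830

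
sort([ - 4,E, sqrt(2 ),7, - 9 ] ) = [ - 9, - 4,sqrt(2),E,7 ]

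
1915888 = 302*6344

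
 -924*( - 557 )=514668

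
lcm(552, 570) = 52440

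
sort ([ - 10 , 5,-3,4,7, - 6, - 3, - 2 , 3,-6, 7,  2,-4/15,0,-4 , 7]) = [ - 10, - 6,-6, - 4, - 3, - 3, - 2, - 4/15,0, 2,3, 4, 5,  7, 7, 7 ] 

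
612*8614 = 5271768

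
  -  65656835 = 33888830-99545665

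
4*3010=12040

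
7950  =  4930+3020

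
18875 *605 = 11419375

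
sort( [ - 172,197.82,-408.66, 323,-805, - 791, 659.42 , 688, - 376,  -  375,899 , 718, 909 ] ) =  [-805,  -  791, -408.66, - 376, - 375, - 172, 197.82,323 , 659.42 , 688 , 718,899 , 909]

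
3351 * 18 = 60318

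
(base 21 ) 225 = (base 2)1110100001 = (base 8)1641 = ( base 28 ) 155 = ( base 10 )929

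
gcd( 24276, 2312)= 1156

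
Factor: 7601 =11^1 * 691^1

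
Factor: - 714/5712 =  - 2^( - 3) = -1/8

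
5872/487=12 + 28/487 = 12.06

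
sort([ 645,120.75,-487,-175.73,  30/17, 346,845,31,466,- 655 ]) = [ - 655,-487 , -175.73,30/17,31,120.75,  346, 466,645, 845 ]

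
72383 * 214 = 15489962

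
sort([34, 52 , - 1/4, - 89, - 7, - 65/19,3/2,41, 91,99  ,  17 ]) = [ - 89 , - 7, - 65/19, - 1/4, 3/2 , 17,34, 41, 52,91,99] 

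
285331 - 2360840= - 2075509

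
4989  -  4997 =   -  8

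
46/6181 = 46/6181 = 0.01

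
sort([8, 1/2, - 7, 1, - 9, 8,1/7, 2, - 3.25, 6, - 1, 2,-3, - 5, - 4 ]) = [ - 9  , - 7 , - 5, - 4, - 3.25, - 3, - 1,1/7,1/2, 1,  2,  2,6, 8, 8] 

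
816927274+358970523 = 1175897797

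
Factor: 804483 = 3^2 * 89387^1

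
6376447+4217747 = 10594194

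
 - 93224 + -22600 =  - 115824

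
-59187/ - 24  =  19729/8= 2466.12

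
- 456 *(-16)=7296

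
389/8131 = 389/8131 = 0.05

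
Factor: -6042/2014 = - 3 = - 3^1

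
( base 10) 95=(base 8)137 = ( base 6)235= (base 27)3E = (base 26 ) 3H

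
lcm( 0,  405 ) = 0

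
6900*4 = 27600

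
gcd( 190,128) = 2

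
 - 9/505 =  - 9/505 = - 0.02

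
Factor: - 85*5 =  - 425 = - 5^2*17^1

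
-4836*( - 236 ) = 1141296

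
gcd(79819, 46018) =19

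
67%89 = 67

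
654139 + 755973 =1410112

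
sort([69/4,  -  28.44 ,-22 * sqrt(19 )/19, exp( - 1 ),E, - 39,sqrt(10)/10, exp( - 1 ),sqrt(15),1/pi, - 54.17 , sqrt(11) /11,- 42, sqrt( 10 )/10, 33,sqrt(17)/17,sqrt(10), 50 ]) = [ - 54.17,  -  42,-39, - 28.44, - 22*  sqrt(19 )/19, sqrt(17 )/17 , sqrt(11)/11 , sqrt(10)/10,sqrt( 10)/10, 1/pi,exp(-1),exp(-1), E,  sqrt(10), sqrt(15 ),69/4,  33,50]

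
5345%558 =323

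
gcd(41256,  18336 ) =4584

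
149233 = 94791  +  54442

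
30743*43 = 1321949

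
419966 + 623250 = 1043216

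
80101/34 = 2355 + 31/34 =2355.91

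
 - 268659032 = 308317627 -576976659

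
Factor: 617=617^1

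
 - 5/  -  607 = 5/607 = 0.01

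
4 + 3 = 7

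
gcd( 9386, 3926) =26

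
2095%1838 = 257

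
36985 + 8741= 45726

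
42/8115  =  14/2705 = 0.01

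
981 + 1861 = 2842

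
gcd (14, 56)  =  14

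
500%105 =80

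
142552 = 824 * 173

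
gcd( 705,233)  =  1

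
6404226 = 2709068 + 3695158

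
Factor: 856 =2^3*107^1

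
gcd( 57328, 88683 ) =1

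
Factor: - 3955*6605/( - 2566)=26122775/2566 = 2^ ( - 1)*5^2*7^1 *113^1 * 1283^( - 1)*1321^1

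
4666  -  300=4366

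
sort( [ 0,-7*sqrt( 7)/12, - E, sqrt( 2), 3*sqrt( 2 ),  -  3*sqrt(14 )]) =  [ - 3*sqrt( 14), - E,-7  *  sqrt( 7)/12, 0, sqrt( 2), 3*sqrt (2 ) ]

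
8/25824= 1/3228 = 0.00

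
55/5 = 11 = 11.00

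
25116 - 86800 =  - 61684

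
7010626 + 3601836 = 10612462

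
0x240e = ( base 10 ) 9230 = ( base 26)DH0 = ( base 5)243410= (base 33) 8fn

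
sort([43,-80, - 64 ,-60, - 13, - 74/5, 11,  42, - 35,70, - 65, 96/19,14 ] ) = [-80, - 65, - 64,-60,-35,-74/5, - 13,96/19, 11,14, 42, 43, 70 ]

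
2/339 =2/339 = 0.01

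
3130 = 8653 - 5523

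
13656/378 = 36 + 8/63 = 36.13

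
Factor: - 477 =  - 3^2*53^1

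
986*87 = 85782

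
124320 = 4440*28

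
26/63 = 26/63 = 0.41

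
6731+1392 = 8123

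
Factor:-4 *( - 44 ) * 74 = 13024 = 2^5 * 11^1*37^1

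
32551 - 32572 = -21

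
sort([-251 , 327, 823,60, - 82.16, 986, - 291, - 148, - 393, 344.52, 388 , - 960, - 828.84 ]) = [  -  960, - 828.84, - 393, - 291, - 251, - 148, - 82.16,  60,327,344.52, 388,823, 986]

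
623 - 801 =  - 178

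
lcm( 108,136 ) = 3672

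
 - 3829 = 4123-7952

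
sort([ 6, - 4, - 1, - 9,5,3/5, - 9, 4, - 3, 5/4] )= [-9,-9, - 4, - 3,-1,  3/5, 5/4,4,5,6] 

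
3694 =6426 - 2732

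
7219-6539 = 680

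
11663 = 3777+7886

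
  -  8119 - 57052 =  - 65171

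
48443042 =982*49331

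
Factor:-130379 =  - 130379^1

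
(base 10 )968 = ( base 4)33020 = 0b1111001000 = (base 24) 1G8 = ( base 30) 128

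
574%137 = 26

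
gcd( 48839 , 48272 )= 7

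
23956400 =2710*8840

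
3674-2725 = 949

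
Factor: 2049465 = 3^1* 5^1*11^1*12421^1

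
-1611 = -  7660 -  - 6049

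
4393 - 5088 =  - 695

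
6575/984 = 6  +  671/984 = 6.68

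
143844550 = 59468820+84375730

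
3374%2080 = 1294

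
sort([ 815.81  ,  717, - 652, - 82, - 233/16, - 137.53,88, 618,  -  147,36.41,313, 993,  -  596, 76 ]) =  [- 652,-596, - 147,-137.53,- 82, - 233/16,36.41, 76,88, 313,618,717,815.81, 993]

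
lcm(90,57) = 1710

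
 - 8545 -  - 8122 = - 423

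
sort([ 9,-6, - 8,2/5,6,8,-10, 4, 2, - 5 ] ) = [ - 10, - 8, - 6, - 5, 2/5, 2 , 4, 6, 8 , 9] 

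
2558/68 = 1279/34 = 37.62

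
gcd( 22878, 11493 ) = 9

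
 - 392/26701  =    -  392/26701=- 0.01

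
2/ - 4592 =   -  1 + 2295/2296 =- 0.00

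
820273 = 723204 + 97069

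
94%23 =2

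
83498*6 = 500988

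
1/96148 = 1/96148 = 0.00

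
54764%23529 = 7706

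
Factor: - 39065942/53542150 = - 5^( - 2)*83^1*235337^1*1070843^( - 1)= - 19532971/26771075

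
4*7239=28956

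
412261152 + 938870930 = 1351132082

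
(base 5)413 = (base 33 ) 39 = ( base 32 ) 3C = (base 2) 1101100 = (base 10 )108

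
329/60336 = 329/60336 = 0.01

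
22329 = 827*27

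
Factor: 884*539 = 2^2*7^2*11^1*13^1*17^1 = 476476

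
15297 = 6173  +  9124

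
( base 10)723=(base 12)503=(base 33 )LU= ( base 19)201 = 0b1011010011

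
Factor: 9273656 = 2^3*7^1*165601^1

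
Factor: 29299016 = 2^3*1627^1*2251^1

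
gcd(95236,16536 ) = 4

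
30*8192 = 245760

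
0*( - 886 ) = 0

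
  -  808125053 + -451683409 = - 1259808462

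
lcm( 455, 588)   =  38220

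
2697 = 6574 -3877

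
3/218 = 3/218 = 0.01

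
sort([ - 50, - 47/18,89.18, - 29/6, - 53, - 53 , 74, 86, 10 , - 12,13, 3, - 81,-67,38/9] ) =[ - 81,-67, - 53, - 53, - 50, - 12,  -  29/6 , - 47/18, 3,38/9, 10, 13, 74, 86,89.18 ] 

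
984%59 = 40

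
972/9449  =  972/9449 = 0.10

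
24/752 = 3/94 = 0.03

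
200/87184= 25/10898 = 0.00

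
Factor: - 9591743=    - 7^1*821^1*1669^1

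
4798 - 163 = 4635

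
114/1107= 38/369 =0.10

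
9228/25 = 369+ 3/25 = 369.12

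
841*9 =7569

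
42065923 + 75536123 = 117602046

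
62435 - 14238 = 48197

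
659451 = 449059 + 210392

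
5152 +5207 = 10359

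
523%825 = 523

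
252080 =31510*8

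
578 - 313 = 265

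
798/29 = 798/29 = 27.52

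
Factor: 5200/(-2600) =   -  2 = -  2^1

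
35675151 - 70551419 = -34876268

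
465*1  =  465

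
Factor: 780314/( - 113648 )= - 2^( - 3 )*7103^( - 1 )*390157^1 = - 390157/56824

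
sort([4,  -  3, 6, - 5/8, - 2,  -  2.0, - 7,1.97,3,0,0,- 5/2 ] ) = [ - 7, - 3, - 5/2, - 2, - 2.0, - 5/8,0,0, 1.97,3,4, 6] 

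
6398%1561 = 154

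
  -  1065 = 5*( - 213)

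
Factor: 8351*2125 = 17745875 = 5^3 * 7^1*17^1*1193^1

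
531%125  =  31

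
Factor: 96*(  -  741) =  - 2^5*3^2*13^1 *19^1 = - 71136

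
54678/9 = 6075+1/3= 6075.33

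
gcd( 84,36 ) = 12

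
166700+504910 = 671610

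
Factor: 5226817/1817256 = 2^ ( - 3)*3^( - 1 )*7^( - 1 )*29^( - 1)*31^1*139^1*373^( - 1)*1213^1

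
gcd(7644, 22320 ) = 12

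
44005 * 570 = 25082850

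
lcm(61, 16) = 976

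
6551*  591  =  3871641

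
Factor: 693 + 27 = 2^4 * 3^2  *  5^1 = 720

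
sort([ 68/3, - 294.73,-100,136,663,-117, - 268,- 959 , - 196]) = [  -  959, - 294.73, - 268, - 196 , - 117,-100,68/3,136,663]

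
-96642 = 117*( - 826 )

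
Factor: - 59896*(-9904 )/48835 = 593209984/48835  =  2^7*5^ ( - 1 )*619^1*7487^1*9767^ ( -1 ) 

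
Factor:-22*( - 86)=1892 = 2^2*11^1*43^1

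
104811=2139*49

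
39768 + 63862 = 103630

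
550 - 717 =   -  167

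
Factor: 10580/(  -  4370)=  - 46/19 = -2^1 * 19^( - 1)*23^1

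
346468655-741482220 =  - 395013565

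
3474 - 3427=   47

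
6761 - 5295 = 1466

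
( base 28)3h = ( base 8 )145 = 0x65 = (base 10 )101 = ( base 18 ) 5B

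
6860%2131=467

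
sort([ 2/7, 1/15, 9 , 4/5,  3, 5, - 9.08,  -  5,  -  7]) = [ - 9.08, - 7, - 5,1/15, 2/7, 4/5, 3,5, 9 ]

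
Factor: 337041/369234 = 2^ (-1 )*3^3*19^1*281^( - 1 ) = 513/562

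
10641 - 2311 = 8330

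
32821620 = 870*37726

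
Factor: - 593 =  - 593^1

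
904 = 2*452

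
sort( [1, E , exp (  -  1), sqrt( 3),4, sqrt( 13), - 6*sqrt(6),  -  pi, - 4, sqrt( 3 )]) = [-6*sqrt( 6), - 4, - pi,exp( - 1 ),  1 , sqrt(3 ), sqrt( 3),E,sqrt( 13 ), 4 ]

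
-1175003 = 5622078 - 6797081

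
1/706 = 1/706 = 0.00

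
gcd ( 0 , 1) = 1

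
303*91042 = 27585726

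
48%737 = 48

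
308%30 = 8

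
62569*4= 250276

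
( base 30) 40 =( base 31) 3r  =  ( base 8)170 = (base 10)120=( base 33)3l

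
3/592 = 3/592 = 0.01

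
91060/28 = 3252+1/7=3252.14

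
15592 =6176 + 9416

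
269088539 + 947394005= 1216482544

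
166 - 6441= - 6275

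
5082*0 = 0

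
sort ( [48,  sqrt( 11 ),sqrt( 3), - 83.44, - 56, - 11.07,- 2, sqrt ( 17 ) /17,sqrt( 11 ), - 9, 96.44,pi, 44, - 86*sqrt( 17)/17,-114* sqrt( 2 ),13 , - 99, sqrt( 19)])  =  [ - 114*sqrt(2 ),-99, - 83.44, - 56, - 86 * sqrt( 17 )/17, - 11.07, - 9, - 2 , sqrt( 17)/17, sqrt ( 3), pi, sqrt( 11),sqrt(11),sqrt( 19) , 13,  44,48, 96.44 ]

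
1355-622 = 733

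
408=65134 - 64726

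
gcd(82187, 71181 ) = 1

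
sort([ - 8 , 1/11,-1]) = [  -  8, - 1, 1/11 ]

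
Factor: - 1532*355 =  - 2^2  *  5^1*71^1*383^1= -543860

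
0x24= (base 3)1100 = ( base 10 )36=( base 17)22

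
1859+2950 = 4809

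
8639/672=8639/672=12.86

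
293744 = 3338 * 88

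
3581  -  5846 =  - 2265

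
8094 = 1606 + 6488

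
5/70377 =5/70377 = 0.00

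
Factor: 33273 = 3^2 * 3697^1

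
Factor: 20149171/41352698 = 2^( - 1)*7^1*29^1 *31^(- 1)*99257^1 *666979^(-1) 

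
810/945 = 6/7  =  0.86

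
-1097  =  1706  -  2803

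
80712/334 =241 + 109/167 = 241.65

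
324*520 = 168480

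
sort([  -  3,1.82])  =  [ - 3 , 1.82 ]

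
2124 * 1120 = 2378880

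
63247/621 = 63247/621 =101.85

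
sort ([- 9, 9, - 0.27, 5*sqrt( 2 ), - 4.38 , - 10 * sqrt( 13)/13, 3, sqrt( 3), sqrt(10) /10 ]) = [  -  9, - 4.38, - 10*sqrt( 13)/13, - 0.27, sqrt( 10)/10,sqrt(3), 3,5*sqrt( 2 ), 9]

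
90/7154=45/3577 = 0.01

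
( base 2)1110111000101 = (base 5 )220441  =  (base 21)h5j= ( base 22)fg9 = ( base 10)7621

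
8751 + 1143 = 9894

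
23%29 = 23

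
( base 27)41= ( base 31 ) 3G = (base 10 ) 109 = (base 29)3m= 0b1101101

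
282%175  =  107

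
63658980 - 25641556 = 38017424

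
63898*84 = 5367432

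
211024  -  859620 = -648596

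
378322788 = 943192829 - 564870041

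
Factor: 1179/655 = 9/5 =3^2 *5^( - 1 ) 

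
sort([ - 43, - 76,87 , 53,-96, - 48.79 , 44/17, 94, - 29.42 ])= [ - 96, - 76, - 48.79, - 43, - 29.42, 44/17, 53, 87,  94]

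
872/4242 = 436/2121= 0.21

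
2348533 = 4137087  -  1788554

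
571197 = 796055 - 224858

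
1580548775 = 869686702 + 710862073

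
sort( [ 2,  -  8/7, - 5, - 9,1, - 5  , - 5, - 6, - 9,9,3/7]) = [ -9,-9, - 6, - 5, - 5,-5, - 8/7, 3/7 , 1,2, 9]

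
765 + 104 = 869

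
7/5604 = 7/5604 = 0.00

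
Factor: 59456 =2^6*929^1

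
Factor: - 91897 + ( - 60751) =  - 152648=- 2^3*19081^1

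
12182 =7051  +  5131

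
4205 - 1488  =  2717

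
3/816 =1/272=0.00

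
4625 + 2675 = 7300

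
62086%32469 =29617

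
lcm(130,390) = 390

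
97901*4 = 391604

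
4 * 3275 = 13100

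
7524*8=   60192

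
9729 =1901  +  7828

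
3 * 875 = 2625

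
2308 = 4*577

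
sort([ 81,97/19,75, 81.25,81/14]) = [97/19, 81/14,75,81,81.25]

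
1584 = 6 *264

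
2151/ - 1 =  - 2151/1 = - 2151.00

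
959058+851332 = 1810390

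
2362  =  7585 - 5223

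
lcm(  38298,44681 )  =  268086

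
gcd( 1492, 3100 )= 4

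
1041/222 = 347/74 = 4.69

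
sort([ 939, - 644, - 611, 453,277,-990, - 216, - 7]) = [ - 990, - 644, - 611,-216, - 7,277,  453,939 ] 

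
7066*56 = 395696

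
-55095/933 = -18365/311  =  - 59.05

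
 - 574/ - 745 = 574/745 = 0.77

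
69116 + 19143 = 88259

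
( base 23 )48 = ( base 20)50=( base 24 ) 44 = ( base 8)144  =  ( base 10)100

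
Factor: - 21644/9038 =-10822/4519 = -2^1*7^1*773^1 *4519^(- 1) 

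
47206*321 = 15153126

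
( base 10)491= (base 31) fq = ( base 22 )107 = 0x1EB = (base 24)KB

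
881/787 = 881/787 = 1.12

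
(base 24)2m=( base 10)70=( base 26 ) 2I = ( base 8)106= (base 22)34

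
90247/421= 90247/421= 214.36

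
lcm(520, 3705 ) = 29640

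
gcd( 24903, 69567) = 3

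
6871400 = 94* 73100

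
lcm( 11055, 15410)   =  508530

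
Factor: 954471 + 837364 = 1791835 = 5^1*241^1*1487^1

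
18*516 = 9288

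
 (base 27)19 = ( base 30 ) 16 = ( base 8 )44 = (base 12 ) 30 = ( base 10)36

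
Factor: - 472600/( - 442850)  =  2^2 *139^1*521^( - 1 )=   556/521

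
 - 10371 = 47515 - 57886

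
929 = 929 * 1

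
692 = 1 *692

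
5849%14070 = 5849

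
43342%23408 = 19934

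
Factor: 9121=7^1*1303^1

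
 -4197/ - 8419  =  4197/8419 = 0.50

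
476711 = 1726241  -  1249530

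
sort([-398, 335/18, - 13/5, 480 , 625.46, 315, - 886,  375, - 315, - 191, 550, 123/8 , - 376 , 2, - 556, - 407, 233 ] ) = [ - 886, - 556,  -  407, -398 , - 376, - 315, - 191, - 13/5, 2, 123/8,335/18, 233,315, 375, 480, 550, 625.46 ]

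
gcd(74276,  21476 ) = 4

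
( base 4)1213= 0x67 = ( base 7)205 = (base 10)103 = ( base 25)43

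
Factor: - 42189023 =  - 463^1*91121^1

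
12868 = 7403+5465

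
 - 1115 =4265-5380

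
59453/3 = 59453/3=19817.67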